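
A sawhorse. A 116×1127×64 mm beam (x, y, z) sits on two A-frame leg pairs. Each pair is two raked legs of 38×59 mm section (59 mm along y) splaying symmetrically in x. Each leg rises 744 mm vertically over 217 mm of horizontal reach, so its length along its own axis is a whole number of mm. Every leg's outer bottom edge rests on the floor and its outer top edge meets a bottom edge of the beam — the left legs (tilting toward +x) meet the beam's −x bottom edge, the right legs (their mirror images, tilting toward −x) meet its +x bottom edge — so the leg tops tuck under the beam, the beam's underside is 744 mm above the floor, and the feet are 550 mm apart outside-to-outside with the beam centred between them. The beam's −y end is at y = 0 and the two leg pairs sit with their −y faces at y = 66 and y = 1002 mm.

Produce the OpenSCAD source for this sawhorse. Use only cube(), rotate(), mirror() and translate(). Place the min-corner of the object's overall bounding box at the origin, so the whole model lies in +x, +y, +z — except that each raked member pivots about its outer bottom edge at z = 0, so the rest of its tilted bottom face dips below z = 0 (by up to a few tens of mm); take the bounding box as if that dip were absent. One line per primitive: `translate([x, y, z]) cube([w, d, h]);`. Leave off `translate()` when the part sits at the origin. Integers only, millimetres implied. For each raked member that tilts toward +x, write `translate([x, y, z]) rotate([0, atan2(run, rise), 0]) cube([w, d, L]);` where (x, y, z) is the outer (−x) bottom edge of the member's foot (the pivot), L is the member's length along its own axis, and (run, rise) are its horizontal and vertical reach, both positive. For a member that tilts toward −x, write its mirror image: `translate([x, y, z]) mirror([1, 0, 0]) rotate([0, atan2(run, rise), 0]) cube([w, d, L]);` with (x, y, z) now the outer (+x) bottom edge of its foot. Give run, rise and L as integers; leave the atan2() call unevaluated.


translate([217, 0, 744]) cube([116, 1127, 64]);
translate([0, 66, 0]) rotate([0, atan2(217, 744), 0]) cube([38, 59, 775]);
translate([550, 66, 0]) mirror([1, 0, 0]) rotate([0, atan2(217, 744), 0]) cube([38, 59, 775]);
translate([0, 1002, 0]) rotate([0, atan2(217, 744), 0]) cube([38, 59, 775]);
translate([550, 1002, 0]) mirror([1, 0, 0]) rotate([0, atan2(217, 744), 0]) cube([38, 59, 775]);


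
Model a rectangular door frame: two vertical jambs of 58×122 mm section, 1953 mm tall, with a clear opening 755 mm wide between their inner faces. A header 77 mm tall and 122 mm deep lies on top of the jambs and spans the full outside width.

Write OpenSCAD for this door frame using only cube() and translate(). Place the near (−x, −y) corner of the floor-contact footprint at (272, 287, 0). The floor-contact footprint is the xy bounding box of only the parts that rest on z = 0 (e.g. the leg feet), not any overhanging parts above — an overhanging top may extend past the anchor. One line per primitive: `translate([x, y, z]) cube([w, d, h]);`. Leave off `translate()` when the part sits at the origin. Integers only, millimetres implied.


translate([272, 287, 0]) cube([58, 122, 1953]);
translate([1085, 287, 0]) cube([58, 122, 1953]);
translate([272, 287, 1953]) cube([871, 122, 77]);


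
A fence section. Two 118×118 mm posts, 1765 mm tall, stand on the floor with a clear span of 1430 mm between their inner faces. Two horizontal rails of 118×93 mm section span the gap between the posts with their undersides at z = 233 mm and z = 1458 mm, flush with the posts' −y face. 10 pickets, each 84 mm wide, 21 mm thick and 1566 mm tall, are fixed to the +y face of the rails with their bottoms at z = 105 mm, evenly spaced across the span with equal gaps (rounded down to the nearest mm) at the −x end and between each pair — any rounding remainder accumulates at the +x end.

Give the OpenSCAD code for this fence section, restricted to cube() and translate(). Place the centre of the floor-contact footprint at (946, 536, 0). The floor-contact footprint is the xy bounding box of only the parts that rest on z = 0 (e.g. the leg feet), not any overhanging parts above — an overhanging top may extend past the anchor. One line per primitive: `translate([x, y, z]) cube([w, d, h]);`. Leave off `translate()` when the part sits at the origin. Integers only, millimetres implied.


translate([113, 477, 0]) cube([118, 118, 1765]);
translate([1661, 477, 0]) cube([118, 118, 1765]);
translate([231, 477, 233]) cube([1430, 118, 93]);
translate([231, 477, 1458]) cube([1430, 118, 93]);
translate([284, 595, 105]) cube([84, 21, 1566]);
translate([421, 595, 105]) cube([84, 21, 1566]);
translate([558, 595, 105]) cube([84, 21, 1566]);
translate([695, 595, 105]) cube([84, 21, 1566]);
translate([832, 595, 105]) cube([84, 21, 1566]);
translate([969, 595, 105]) cube([84, 21, 1566]);
translate([1106, 595, 105]) cube([84, 21, 1566]);
translate([1243, 595, 105]) cube([84, 21, 1566]);
translate([1380, 595, 105]) cube([84, 21, 1566]);
translate([1517, 595, 105]) cube([84, 21, 1566]);


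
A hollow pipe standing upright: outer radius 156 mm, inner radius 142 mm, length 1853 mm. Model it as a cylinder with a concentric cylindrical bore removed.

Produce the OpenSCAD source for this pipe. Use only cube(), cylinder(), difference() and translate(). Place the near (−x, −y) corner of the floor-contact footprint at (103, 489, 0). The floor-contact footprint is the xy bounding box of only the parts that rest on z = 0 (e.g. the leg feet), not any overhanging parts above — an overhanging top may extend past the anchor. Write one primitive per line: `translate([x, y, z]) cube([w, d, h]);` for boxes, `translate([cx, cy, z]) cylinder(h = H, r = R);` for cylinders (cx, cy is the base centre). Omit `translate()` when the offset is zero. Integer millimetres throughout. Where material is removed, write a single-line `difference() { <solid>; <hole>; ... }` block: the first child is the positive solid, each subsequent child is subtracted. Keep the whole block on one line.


difference() { translate([259, 645, 0]) cylinder(h = 1853, r = 156); translate([259, 645, 0]) cylinder(h = 1853, r = 142); }


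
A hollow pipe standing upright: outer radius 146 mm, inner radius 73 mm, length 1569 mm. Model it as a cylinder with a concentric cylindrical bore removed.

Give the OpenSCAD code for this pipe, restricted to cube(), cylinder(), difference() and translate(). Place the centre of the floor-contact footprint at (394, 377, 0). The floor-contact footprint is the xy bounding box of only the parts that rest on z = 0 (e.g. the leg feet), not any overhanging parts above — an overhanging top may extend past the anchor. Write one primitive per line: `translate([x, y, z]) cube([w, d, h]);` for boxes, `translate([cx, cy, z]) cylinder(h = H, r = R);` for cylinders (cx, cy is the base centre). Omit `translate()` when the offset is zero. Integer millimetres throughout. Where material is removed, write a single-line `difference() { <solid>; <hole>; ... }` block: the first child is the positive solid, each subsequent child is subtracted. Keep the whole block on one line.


difference() { translate([394, 377, 0]) cylinder(h = 1569, r = 146); translate([394, 377, 0]) cylinder(h = 1569, r = 73); }


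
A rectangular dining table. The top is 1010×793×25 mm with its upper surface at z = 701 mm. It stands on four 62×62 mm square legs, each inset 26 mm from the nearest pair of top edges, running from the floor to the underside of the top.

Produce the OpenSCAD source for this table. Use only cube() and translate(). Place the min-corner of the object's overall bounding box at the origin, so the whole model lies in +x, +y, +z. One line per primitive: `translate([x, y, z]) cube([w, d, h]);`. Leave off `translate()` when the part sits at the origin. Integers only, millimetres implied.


// leg_h = 701 - 25 = 676
translate([0, 0, 676]) cube([1010, 793, 25]);
translate([26, 26, 0]) cube([62, 62, 676]);
translate([922, 26, 0]) cube([62, 62, 676]);
translate([26, 705, 0]) cube([62, 62, 676]);
translate([922, 705, 0]) cube([62, 62, 676]);


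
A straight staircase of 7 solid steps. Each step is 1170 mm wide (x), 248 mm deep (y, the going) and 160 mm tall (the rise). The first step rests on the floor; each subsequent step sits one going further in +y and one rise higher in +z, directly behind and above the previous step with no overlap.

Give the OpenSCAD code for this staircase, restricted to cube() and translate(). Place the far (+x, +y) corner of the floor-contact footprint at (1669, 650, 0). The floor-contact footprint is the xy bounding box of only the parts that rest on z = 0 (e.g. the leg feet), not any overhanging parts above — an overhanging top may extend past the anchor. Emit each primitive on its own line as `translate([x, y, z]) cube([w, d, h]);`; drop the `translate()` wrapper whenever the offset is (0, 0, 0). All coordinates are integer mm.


translate([499, 402, 0]) cube([1170, 248, 160]);
translate([499, 650, 160]) cube([1170, 248, 160]);
translate([499, 898, 320]) cube([1170, 248, 160]);
translate([499, 1146, 480]) cube([1170, 248, 160]);
translate([499, 1394, 640]) cube([1170, 248, 160]);
translate([499, 1642, 800]) cube([1170, 248, 160]);
translate([499, 1890, 960]) cube([1170, 248, 160]);


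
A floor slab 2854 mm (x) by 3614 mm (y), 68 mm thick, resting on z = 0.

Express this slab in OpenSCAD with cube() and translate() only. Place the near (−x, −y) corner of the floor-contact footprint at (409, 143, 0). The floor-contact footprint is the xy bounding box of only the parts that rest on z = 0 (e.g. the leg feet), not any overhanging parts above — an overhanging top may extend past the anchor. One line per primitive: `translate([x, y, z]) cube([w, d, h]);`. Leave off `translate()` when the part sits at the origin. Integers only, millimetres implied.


translate([409, 143, 0]) cube([2854, 3614, 68]);


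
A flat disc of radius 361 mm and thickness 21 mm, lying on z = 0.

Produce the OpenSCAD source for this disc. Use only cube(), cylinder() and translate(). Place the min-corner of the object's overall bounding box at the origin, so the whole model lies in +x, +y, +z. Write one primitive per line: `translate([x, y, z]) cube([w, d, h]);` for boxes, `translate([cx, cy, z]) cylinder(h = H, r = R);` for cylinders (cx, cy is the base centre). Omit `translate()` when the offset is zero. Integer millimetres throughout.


translate([361, 361, 0]) cylinder(h = 21, r = 361);


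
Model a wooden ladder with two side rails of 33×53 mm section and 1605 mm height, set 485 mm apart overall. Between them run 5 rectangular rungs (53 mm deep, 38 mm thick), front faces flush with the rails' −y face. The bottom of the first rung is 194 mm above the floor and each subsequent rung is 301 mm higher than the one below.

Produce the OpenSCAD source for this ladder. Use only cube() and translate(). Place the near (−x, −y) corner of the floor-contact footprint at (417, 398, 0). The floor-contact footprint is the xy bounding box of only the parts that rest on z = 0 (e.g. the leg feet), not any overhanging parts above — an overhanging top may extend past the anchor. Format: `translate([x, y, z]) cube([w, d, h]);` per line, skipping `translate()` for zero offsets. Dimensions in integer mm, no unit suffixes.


// rung span = 485 - 2*33 = 419
// rung[k] z = 194 + k*301
translate([417, 398, 0]) cube([33, 53, 1605]);
translate([869, 398, 0]) cube([33, 53, 1605]);
translate([450, 398, 194]) cube([419, 53, 38]);
translate([450, 398, 495]) cube([419, 53, 38]);
translate([450, 398, 796]) cube([419, 53, 38]);
translate([450, 398, 1097]) cube([419, 53, 38]);
translate([450, 398, 1398]) cube([419, 53, 38]);


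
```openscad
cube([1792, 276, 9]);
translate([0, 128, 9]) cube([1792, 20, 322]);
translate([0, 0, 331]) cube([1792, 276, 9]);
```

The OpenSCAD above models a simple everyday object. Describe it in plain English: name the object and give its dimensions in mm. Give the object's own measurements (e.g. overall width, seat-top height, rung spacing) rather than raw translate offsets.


An I-beam lying along x, 1792 mm long. Overall section height 340 mm. Two flanges 276 mm wide (y) and 9 mm thick, one on the floor and one at the top; a web 20 mm thick runs between them, centred on the flange width.


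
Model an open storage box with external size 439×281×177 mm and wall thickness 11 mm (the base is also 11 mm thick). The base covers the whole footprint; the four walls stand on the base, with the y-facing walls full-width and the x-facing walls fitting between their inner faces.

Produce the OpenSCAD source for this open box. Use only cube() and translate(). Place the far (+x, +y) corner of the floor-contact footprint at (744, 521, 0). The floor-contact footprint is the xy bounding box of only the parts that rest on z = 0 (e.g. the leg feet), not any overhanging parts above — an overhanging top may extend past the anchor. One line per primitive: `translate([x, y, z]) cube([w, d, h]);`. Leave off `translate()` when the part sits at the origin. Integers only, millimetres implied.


translate([305, 240, 0]) cube([439, 281, 11]);
translate([305, 240, 11]) cube([439, 11, 166]);
translate([305, 510, 11]) cube([439, 11, 166]);
translate([305, 251, 11]) cube([11, 259, 166]);
translate([733, 251, 11]) cube([11, 259, 166]);


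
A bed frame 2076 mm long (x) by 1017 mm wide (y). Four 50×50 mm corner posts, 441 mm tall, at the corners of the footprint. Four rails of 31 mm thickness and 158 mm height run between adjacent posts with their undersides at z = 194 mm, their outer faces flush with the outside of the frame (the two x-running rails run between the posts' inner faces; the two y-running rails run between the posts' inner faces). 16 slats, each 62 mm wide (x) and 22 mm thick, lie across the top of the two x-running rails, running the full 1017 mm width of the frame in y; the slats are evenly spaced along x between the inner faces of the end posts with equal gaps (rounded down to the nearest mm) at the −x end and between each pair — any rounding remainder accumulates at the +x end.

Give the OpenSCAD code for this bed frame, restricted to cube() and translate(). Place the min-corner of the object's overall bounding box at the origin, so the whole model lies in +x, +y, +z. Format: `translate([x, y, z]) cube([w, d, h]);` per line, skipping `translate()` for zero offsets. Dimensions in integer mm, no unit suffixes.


// slat z = rail_z + rail_h = 194 + 158 = 352
// slat gap = ⌊(1976 − 16·62) / 17⌋ = 57
cube([50, 50, 441]);
translate([0, 967, 0]) cube([50, 50, 441]);
translate([2026, 0, 0]) cube([50, 50, 441]);
translate([2026, 967, 0]) cube([50, 50, 441]);
translate([50, 0, 194]) cube([1976, 31, 158]);
translate([50, 986, 194]) cube([1976, 31, 158]);
translate([0, 50, 194]) cube([31, 917, 158]);
translate([2045, 50, 194]) cube([31, 917, 158]);
translate([107, 0, 352]) cube([62, 1017, 22]);
translate([226, 0, 352]) cube([62, 1017, 22]);
translate([345, 0, 352]) cube([62, 1017, 22]);
translate([464, 0, 352]) cube([62, 1017, 22]);
translate([583, 0, 352]) cube([62, 1017, 22]);
translate([702, 0, 352]) cube([62, 1017, 22]);
translate([821, 0, 352]) cube([62, 1017, 22]);
translate([940, 0, 352]) cube([62, 1017, 22]);
translate([1059, 0, 352]) cube([62, 1017, 22]);
translate([1178, 0, 352]) cube([62, 1017, 22]);
translate([1297, 0, 352]) cube([62, 1017, 22]);
translate([1416, 0, 352]) cube([62, 1017, 22]);
translate([1535, 0, 352]) cube([62, 1017, 22]);
translate([1654, 0, 352]) cube([62, 1017, 22]);
translate([1773, 0, 352]) cube([62, 1017, 22]);
translate([1892, 0, 352]) cube([62, 1017, 22]);


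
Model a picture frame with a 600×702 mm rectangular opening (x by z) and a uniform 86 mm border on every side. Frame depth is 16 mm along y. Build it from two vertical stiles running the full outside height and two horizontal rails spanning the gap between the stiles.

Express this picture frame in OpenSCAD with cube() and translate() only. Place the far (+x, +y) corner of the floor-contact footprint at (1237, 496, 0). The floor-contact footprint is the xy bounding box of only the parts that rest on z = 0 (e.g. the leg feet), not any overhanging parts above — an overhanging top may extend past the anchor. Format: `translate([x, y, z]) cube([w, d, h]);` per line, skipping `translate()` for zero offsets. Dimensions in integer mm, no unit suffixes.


translate([465, 480, 0]) cube([86, 16, 874]);
translate([1151, 480, 0]) cube([86, 16, 874]);
translate([551, 480, 0]) cube([600, 16, 86]);
translate([551, 480, 788]) cube([600, 16, 86]);


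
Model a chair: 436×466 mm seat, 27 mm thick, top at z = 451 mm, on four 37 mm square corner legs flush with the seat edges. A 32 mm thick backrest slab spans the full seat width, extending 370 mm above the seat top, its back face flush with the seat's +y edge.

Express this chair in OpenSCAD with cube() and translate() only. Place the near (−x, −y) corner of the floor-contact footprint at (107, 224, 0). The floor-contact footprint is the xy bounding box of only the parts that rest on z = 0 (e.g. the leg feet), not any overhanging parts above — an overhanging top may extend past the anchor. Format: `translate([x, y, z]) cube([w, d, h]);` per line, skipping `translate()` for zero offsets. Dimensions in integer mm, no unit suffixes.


translate([107, 224, 424]) cube([436, 466, 27]);
translate([107, 224, 0]) cube([37, 37, 424]);
translate([506, 224, 0]) cube([37, 37, 424]);
translate([107, 653, 0]) cube([37, 37, 424]);
translate([506, 653, 0]) cube([37, 37, 424]);
translate([107, 658, 451]) cube([436, 32, 370]);


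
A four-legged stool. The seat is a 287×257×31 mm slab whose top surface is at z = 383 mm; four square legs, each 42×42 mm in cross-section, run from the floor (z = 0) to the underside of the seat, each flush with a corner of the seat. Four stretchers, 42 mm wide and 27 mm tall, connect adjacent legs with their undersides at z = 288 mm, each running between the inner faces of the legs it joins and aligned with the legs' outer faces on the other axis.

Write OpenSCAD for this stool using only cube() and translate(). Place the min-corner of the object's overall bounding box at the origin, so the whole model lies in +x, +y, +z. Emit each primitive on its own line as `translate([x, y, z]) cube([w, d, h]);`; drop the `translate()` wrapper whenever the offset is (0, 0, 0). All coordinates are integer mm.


translate([0, 0, 352]) cube([287, 257, 31]);
cube([42, 42, 352]);
translate([245, 0, 0]) cube([42, 42, 352]);
translate([0, 215, 0]) cube([42, 42, 352]);
translate([245, 215, 0]) cube([42, 42, 352]);
translate([42, 0, 288]) cube([203, 42, 27]);
translate([42, 215, 288]) cube([203, 42, 27]);
translate([0, 42, 288]) cube([42, 173, 27]);
translate([245, 42, 288]) cube([42, 173, 27]);


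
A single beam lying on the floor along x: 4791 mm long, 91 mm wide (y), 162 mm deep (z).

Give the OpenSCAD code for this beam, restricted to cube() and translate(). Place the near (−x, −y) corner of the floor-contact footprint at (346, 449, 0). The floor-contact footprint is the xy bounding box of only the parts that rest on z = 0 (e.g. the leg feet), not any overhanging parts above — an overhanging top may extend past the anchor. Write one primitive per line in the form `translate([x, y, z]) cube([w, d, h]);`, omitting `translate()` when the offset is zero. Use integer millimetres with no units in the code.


translate([346, 449, 0]) cube([4791, 91, 162]);


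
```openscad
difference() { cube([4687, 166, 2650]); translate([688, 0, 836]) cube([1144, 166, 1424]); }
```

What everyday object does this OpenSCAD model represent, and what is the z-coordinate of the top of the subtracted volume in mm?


A wall with a window opening. The window head height is 2260 mm.

A wall with a rectangular opening subtracted — a window. Sill at z = 836, opening 1424 mm tall, so the head is at 836 + 1424 = 2260 mm.


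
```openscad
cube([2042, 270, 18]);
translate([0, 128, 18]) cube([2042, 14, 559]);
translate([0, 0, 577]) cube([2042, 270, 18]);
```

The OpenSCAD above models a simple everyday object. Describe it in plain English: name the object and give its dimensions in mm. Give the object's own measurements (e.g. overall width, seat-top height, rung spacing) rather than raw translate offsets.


An I-beam lying along x, 2042 mm long. Overall section height 595 mm. Two flanges 270 mm wide (y) and 18 mm thick, one on the floor and one at the top; a web 14 mm thick runs between them, centred on the flange width.


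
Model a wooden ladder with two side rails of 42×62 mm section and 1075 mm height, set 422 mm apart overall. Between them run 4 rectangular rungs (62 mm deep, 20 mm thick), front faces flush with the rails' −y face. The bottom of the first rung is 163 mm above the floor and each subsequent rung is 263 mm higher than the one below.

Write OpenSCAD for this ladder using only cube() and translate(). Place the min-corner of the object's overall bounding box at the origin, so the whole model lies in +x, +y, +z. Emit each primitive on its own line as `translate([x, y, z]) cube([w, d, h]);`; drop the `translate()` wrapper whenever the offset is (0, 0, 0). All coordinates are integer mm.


// rung span = 422 - 2*42 = 338
// rung[k] z = 163 + k*263
cube([42, 62, 1075]);
translate([380, 0, 0]) cube([42, 62, 1075]);
translate([42, 0, 163]) cube([338, 62, 20]);
translate([42, 0, 426]) cube([338, 62, 20]);
translate([42, 0, 689]) cube([338, 62, 20]);
translate([42, 0, 952]) cube([338, 62, 20]);


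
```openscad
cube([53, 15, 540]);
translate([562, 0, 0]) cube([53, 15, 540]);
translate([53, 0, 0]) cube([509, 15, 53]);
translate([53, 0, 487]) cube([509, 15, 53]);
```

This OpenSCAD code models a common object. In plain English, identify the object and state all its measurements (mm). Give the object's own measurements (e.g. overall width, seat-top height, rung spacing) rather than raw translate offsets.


A rectangular picture frame lying in the x–z plane (depth along y). The opening is 509 mm wide (x) by 434 mm tall (z), surrounded by a border 53 mm wide on all four sides. The frame is 15 mm deep and is made of two full-height vertical stiles with two horizontal rails fitted between them.


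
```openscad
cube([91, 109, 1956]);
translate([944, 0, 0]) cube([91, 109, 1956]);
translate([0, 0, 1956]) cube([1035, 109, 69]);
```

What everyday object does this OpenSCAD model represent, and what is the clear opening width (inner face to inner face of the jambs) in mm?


A door frame. The clear opening width is 853 mm.

Two 1956 mm tall posts with a header on top — a door frame. The left jamb is 91 mm wide at x = 0; the right jamb starts at x = 944. The clear opening is 944 − 91 = 853 mm.


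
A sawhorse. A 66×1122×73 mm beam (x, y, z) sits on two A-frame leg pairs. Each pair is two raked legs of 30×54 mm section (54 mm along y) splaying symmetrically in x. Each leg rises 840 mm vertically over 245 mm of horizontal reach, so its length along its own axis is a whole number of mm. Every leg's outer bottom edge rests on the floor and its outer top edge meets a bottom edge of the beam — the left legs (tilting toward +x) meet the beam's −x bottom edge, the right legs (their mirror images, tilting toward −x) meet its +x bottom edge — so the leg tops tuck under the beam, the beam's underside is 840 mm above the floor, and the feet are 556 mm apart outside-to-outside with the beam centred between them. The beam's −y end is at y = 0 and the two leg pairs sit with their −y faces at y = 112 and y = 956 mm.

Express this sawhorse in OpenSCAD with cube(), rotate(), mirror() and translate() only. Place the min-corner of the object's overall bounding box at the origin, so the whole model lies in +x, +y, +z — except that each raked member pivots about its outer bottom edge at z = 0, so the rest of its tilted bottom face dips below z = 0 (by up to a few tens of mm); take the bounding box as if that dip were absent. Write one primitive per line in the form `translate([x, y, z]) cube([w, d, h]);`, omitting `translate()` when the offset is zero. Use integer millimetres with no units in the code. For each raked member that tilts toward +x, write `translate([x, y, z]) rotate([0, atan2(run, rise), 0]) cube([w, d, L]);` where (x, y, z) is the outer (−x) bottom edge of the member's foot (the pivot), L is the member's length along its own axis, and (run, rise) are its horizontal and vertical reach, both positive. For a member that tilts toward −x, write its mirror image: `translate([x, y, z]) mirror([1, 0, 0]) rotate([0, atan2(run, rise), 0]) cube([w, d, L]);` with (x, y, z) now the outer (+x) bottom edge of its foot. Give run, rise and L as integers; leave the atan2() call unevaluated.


// leg length = √(245² + 840²) = 875
// right-leg outer foot x = 2·245 + 66 = 556
// beam min-corner = (245, 0, 840)
translate([245, 0, 840]) cube([66, 1122, 73]);
translate([0, 112, 0]) rotate([0, atan2(245, 840), 0]) cube([30, 54, 875]);
translate([556, 112, 0]) mirror([1, 0, 0]) rotate([0, atan2(245, 840), 0]) cube([30, 54, 875]);
translate([0, 956, 0]) rotate([0, atan2(245, 840), 0]) cube([30, 54, 875]);
translate([556, 956, 0]) mirror([1, 0, 0]) rotate([0, atan2(245, 840), 0]) cube([30, 54, 875]);


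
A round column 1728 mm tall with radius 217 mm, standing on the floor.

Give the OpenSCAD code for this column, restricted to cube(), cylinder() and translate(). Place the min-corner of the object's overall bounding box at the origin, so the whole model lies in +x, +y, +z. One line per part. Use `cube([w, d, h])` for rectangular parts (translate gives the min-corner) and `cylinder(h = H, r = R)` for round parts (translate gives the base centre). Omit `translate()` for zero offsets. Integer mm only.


translate([217, 217, 0]) cylinder(h = 1728, r = 217);


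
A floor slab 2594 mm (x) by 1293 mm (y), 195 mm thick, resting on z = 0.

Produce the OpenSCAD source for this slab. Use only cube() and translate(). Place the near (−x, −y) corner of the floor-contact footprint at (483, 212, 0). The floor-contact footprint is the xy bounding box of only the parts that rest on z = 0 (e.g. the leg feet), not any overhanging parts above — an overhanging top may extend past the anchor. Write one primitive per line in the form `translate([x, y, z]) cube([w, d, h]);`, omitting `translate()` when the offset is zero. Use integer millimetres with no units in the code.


translate([483, 212, 0]) cube([2594, 1293, 195]);


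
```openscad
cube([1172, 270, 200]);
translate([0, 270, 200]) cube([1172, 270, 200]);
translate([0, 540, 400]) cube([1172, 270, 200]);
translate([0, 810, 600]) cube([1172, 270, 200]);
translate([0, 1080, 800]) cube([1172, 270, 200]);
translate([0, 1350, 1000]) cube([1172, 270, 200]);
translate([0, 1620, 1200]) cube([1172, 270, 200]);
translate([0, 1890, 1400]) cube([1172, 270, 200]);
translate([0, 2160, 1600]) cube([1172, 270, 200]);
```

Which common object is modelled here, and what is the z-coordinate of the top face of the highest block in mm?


A staircase. The total rise is 1800 mm.

9 identical blocks, each offset up and back from the previous — a staircase. Each step is 200 mm tall and there are 9 of them, so the total rise is 9 × 200 = 1800 mm.


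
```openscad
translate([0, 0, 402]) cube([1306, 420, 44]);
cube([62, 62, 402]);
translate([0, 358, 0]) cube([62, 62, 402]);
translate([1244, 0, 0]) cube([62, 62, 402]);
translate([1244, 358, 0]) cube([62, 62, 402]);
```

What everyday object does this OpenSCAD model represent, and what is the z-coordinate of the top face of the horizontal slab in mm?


A bench. The seat-top height is 446 mm.

A long slab on four corner posts — a bench. The slab sits at z = 402 with thickness 44, so the top is 402 + 44 = 446 mm.


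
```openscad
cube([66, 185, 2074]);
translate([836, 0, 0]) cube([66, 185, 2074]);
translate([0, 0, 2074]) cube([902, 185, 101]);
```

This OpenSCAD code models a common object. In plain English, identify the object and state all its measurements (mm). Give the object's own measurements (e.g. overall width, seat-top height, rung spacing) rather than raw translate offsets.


A door frame. The clear opening is 770 mm wide and 2074 mm high. Two 66 mm wide jambs, 185 mm deep, stand either side of the opening from the floor to the top of the opening. A 101 mm thick head sits across the top of both jambs, spanning the full outside width of the frame.


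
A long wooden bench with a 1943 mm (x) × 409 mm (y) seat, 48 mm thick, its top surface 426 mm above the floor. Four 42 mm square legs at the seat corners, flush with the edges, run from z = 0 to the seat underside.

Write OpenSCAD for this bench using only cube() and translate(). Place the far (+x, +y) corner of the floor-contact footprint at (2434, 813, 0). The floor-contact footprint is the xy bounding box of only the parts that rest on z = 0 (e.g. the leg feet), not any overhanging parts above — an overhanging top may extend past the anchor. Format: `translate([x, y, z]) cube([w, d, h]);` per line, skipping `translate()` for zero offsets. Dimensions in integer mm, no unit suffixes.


translate([491, 404, 378]) cube([1943, 409, 48]);
translate([491, 404, 0]) cube([42, 42, 378]);
translate([491, 771, 0]) cube([42, 42, 378]);
translate([2392, 404, 0]) cube([42, 42, 378]);
translate([2392, 771, 0]) cube([42, 42, 378]);


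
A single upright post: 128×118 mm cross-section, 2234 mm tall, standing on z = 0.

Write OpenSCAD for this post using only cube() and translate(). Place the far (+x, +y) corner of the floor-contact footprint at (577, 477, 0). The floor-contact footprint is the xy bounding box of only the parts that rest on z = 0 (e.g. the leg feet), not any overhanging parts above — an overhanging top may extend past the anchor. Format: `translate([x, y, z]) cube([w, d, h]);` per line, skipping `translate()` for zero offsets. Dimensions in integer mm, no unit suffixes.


translate([449, 359, 0]) cube([128, 118, 2234]);


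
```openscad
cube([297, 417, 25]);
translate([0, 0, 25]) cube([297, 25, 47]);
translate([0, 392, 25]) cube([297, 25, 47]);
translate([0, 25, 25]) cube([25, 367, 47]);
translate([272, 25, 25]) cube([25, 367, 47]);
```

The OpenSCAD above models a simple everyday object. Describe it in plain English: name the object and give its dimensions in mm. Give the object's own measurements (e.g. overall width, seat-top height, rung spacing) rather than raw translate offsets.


An open-topped rectangular box: outside dimensions 297×417×72 mm, with a uniform wall and base thickness of 25 mm. The base is a full 297×417 slab on the floor; four walls sit on top of the base. The front and back walls (the −y and +y sides) span the full width; the two side walls fit between them.


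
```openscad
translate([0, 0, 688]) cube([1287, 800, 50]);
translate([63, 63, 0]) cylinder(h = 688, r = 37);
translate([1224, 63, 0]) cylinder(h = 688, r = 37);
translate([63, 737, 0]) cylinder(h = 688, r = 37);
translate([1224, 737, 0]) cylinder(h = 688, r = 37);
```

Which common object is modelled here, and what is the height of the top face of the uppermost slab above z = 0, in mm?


A table. The table height is 738 mm.

A 1287×800×50 slab sits at z = 688 on four Ø74 mm round legs — a table. The top surface is at 688 + 50 = 738 mm.


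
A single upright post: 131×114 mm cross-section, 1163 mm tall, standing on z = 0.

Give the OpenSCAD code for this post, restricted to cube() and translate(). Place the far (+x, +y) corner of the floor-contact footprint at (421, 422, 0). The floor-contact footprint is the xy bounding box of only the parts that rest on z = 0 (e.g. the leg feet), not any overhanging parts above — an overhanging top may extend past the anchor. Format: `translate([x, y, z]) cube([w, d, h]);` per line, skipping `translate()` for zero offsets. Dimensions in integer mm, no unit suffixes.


translate([290, 308, 0]) cube([131, 114, 1163]);


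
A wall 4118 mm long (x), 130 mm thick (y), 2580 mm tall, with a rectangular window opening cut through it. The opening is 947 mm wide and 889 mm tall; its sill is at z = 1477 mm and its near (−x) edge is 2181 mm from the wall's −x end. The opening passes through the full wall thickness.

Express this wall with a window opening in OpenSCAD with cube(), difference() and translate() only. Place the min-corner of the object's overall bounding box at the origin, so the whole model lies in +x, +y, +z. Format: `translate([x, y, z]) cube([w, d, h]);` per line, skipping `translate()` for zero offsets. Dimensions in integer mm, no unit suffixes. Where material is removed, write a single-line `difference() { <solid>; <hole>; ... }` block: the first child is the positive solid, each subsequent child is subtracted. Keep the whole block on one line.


difference() { cube([4118, 130, 2580]); translate([2181, 0, 1477]) cube([947, 130, 889]); }


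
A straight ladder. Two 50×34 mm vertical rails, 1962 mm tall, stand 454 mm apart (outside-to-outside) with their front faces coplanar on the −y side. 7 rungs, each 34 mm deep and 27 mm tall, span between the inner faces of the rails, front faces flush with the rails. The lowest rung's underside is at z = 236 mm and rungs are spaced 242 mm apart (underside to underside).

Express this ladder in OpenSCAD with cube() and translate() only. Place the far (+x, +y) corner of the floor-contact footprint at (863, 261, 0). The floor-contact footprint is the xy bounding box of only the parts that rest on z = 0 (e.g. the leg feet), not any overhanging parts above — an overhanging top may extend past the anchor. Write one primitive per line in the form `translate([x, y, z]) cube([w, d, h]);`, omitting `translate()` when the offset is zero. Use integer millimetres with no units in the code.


// rung span = 454 - 2*50 = 354
// rung[k] z = 236 + k*242
translate([409, 227, 0]) cube([50, 34, 1962]);
translate([813, 227, 0]) cube([50, 34, 1962]);
translate([459, 227, 236]) cube([354, 34, 27]);
translate([459, 227, 478]) cube([354, 34, 27]);
translate([459, 227, 720]) cube([354, 34, 27]);
translate([459, 227, 962]) cube([354, 34, 27]);
translate([459, 227, 1204]) cube([354, 34, 27]);
translate([459, 227, 1446]) cube([354, 34, 27]);
translate([459, 227, 1688]) cube([354, 34, 27]);


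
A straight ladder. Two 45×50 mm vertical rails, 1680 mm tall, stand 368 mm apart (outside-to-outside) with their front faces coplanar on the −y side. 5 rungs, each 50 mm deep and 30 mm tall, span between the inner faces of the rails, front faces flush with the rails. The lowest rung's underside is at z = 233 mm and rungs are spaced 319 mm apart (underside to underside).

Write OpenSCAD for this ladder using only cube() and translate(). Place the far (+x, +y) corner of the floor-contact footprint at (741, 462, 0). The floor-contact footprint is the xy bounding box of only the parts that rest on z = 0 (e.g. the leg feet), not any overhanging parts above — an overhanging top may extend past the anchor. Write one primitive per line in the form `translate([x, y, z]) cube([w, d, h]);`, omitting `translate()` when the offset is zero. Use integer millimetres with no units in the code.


translate([373, 412, 0]) cube([45, 50, 1680]);
translate([696, 412, 0]) cube([45, 50, 1680]);
translate([418, 412, 233]) cube([278, 50, 30]);
translate([418, 412, 552]) cube([278, 50, 30]);
translate([418, 412, 871]) cube([278, 50, 30]);
translate([418, 412, 1190]) cube([278, 50, 30]);
translate([418, 412, 1509]) cube([278, 50, 30]);


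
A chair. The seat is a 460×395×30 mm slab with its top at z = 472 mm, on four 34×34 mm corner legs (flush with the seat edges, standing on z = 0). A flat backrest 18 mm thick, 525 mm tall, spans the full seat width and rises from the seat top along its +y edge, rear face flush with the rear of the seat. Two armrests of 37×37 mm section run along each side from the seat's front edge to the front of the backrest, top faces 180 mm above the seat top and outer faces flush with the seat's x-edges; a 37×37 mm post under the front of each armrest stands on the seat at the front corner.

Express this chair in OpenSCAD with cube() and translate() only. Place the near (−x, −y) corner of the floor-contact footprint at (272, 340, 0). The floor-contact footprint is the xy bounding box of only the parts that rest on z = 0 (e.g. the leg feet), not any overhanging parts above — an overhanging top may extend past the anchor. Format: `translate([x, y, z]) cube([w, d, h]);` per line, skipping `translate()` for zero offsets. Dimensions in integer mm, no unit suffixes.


translate([272, 340, 442]) cube([460, 395, 30]);
translate([272, 340, 0]) cube([34, 34, 442]);
translate([698, 340, 0]) cube([34, 34, 442]);
translate([272, 701, 0]) cube([34, 34, 442]);
translate([698, 701, 0]) cube([34, 34, 442]);
translate([272, 717, 472]) cube([460, 18, 525]);
translate([272, 340, 615]) cube([37, 377, 37]);
translate([695, 340, 615]) cube([37, 377, 37]);
translate([272, 340, 472]) cube([37, 37, 143]);
translate([695, 340, 472]) cube([37, 37, 143]);


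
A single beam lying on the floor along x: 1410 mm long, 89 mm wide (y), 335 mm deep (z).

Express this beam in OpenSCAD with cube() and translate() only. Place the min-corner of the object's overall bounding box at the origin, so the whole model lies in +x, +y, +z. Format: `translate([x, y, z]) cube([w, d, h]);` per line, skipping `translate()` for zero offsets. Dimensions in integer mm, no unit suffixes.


cube([1410, 89, 335]);


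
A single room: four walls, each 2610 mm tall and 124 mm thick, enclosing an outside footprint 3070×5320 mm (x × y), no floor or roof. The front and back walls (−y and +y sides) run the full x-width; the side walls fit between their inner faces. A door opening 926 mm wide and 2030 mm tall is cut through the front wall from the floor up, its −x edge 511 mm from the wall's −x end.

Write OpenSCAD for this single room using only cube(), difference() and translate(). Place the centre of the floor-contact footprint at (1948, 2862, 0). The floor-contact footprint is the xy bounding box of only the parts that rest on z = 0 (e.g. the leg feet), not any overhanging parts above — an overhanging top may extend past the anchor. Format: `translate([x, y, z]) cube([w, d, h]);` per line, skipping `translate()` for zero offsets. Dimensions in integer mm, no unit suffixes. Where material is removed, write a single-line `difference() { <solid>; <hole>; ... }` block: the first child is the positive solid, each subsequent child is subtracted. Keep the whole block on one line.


difference() { translate([413, 202, 0]) cube([3070, 124, 2610]); translate([924, 202, 0]) cube([926, 124, 2030]); }
translate([413, 5398, 0]) cube([3070, 124, 2610]);
translate([413, 326, 0]) cube([124, 5072, 2610]);
translate([3359, 326, 0]) cube([124, 5072, 2610]);


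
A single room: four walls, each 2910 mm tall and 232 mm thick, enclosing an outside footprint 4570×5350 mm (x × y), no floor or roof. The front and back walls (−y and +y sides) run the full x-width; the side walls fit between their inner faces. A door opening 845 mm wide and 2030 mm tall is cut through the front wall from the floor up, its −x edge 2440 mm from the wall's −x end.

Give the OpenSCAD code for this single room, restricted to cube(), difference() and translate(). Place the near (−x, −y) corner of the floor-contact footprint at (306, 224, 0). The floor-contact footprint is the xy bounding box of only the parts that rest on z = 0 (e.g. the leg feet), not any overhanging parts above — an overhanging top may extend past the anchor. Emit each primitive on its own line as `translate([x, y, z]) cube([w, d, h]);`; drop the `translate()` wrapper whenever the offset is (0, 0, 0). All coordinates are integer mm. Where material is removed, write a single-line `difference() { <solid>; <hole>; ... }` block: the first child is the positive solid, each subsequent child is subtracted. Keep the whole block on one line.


difference() { translate([306, 224, 0]) cube([4570, 232, 2910]); translate([2746, 224, 0]) cube([845, 232, 2030]); }
translate([306, 5342, 0]) cube([4570, 232, 2910]);
translate([306, 456, 0]) cube([232, 4886, 2910]);
translate([4644, 456, 0]) cube([232, 4886, 2910]);
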